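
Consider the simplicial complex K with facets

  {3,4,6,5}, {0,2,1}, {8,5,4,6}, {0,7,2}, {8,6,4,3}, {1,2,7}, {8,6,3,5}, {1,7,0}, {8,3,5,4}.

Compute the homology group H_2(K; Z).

K has 9 vertices, 16 edges, 14 triangles, 5 3-simplices.
rank ∂_2 = 9, rank ∂_3 = 4 ⇒ b_2 = 14 − 9 − 4 = 1; all invariant factors of ∂_3 are 1 so no torsion. So H_2 = Z.

H_2 ≅ Z.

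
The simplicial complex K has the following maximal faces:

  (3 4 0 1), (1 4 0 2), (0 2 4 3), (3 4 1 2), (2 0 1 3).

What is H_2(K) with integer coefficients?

K has 5 vertices, 10 edges, 10 triangles, 5 3-simplices.
rank ∂_2 = 6, rank ∂_3 = 4 ⇒ b_2 = 10 − 6 − 4 = 0; all invariant factors of ∂_3 are 1 so no torsion. So H_2 ≅ 0.

H_2 ≅ 0.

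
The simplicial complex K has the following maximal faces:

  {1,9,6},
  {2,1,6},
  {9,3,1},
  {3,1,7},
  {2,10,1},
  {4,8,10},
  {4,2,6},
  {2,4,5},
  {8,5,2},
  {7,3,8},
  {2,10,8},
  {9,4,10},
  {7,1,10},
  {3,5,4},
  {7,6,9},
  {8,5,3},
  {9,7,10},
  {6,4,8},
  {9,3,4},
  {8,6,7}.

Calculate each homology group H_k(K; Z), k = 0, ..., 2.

We work with the vertex ordering 1 < 2 < 3 < 4 < 5 < 6 < 7 < 8 < 9 < 10. The simplices of K, each written with vertices in increasing order, are:

  0-simplices (10): [1], [2], [3], [4], [5], [6], [7], [8], [9], [10]
  1-simplices (30): (30 of them)
  2-simplices (20): (20 of them)

Hence C_0 ≅ Z^10, C_1 ≅ Z^30, C_2 ≅ Z^20.

∂_1: C_1 → C_0 maps an edge to its endpoints' difference, ∂[p,q] = q − p.
The 10×30 boundary matrix has rank 9 and Smith normal form diag(1,1,1,1,1,1,1,1,1).

The boundary map ∂_2: C_2 → C_1 maps a triangle to the signed sum of its edges. For instance
  ∂[3,5,8] = [5,8] − [3,8] + [3,5],
  ∂[1,6,9] = [6,9] − [1,9] + [1,6].
As a 30×20 matrix over Z this has rank 20, with invariant factors (1,1,1,1,1,1,1,1,1,1,1,1,1,1,1,1,1,1,1,2).

Now H_k = ker ∂_k / im ∂_{k+1}, so:

  H_0: rank C_0 − rank ∂_1 = 10 − 9 = 1, and the invariant factors of ∂_1 are all 1, so H_0 ≅ Z.
  H_1: rank ker ∂_1 − rank ∂_2 = (30 − 9) − 20 = 1, and ∂_2 has invariant factor 2 > 1, so H_1 ≅ Z ⊕ Z_2.
  H_2: rank ker ∂_2 − rank ∂_3 = (20 − 20) − 0 = 0, and there is no ∂_3, so H_2 ≅ 0.

H_0 = Z,  H_1 = Z ⊕ Z_2,  H_2 = 0.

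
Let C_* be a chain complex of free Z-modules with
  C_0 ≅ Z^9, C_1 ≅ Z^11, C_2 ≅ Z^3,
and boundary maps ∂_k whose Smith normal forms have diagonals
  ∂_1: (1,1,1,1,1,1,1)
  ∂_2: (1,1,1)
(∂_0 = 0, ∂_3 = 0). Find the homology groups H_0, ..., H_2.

H_0: b_0 = 9 − 0 − 7 = 2; torsion from ∂_1 factors > 1: none. So H_0 ≅ Z^2.
H_1: b_1 = 11 − 7 − 3 = 1; torsion from ∂_2 factors > 1: none. So H_1 ≅ Z.
H_2: b_2 = 3 − 3 − 0 = 0; torsion from ∂_3 factors > 1: none. So H_2 ≅ 0.

H_0 ≅ Z^2,  H_1 ≅ Z,  H_2 = 0.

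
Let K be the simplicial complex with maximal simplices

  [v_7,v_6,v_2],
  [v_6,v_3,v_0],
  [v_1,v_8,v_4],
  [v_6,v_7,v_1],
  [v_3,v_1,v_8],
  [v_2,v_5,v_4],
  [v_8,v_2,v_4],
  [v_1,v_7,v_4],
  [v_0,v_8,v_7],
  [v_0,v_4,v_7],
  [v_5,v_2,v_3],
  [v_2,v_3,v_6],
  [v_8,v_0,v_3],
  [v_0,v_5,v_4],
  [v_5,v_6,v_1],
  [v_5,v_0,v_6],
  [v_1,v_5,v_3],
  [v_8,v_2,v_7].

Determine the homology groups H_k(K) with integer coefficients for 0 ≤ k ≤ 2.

H_0 = Z,  H_1 = Z ⊕ Z/2Z,  H_2 = 0.

Order the vertices as v_0 < v_1 < v_2 < v_3 < v_4 < v_5 < v_6 < v_7 < v_8. Listing each simplex with vertices in this order, K has dimension 2 with simplices:

  0-simplices (9): [v_0], [v_1], [v_2], [v_3], [v_4], [v_5], [v_6], [v_7], [v_8]
  1-simplices (27): (27 of them)
  2-simplices (18): (18 of them)

giving chain groups C_0 ≅ Z^9, C_1 ≅ Z^27, C_2 ≅ Z^18.

∂_1: C_1 → C_0 sends each edge [p,q] (with p < q) to q − p. For instance
  ∂[v_1,v_7] = [v_7] − [v_1].
The 9×27 boundary matrix has rank 8 and Smith normal form diag(1,1,1,1,1,1,1,1).

∂_2: C_2 → C_1 sends each 2-simplex [p,q,r] to [q,r] − [p,r] + [p,q]. For instance
  ∂[v_1,v_5,v_6] = [v_5,v_6] − [v_1,v_6] + [v_1,v_5],
  ∂[v_1,v_3,v_5] = [v_3,v_5] − [v_1,v_5] + [v_1,v_3].
The 27×18 boundary matrix has rank 18 and Smith normal form diag(1,1,1,1,1,1,1,1,1,1,1,1,1,1,1,1,1,2).

Now H_k = ker ∂_k / im ∂_{k+1}, so:

  H_0: rank C_0 − rank ∂_1 = 9 − 8 = 1, and the invariant factors of ∂_1 are all 1, so H_0 ≅ Z.
  H_1: rank ker ∂_1 − rank ∂_2 = (27 − 8) − 18 = 1, and ∂_2 has invariant factor 2 > 1, so H_1 ≅ Z ⊕ Z/2Z.
  H_2: rank ker ∂_2 − rank ∂_3 = (18 − 18) − 0 = 0, and there is no ∂_3, so H_2 ≅ 0.

As a check, the Euler characteristic is 9 − 27 + 18 = 0, which agrees with 1 − 1 + 0 = 0.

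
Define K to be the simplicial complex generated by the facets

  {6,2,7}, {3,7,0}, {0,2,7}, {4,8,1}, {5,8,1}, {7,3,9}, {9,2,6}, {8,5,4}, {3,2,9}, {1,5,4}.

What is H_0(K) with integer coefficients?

H_0 = Z^2.

Order the vertices as 0 < 1 < 2 < 3 < 4 < 5 < 6 < 7 < 8 < 9. Listing each simplex with vertices in this order, K has dimension 2 with simplices:

  0-simplices (10): [0], [1], [2], [3], [4], [5], [6], [7], [8], [9]
  1-simplices (18): [0,2], [0,3], [0,7], [1,4], [1,5], [1,8], [2,3], [2,6], [2,7], [2,9], [3,7], [3,9], [4,5], [4,8], [5,8], [6,7], [6,9], [7,9]
  2-simplices (10): [0,2,7], [0,3,7], [1,4,5], [1,4,8], [1,5,8], [2,3,9], [2,6,7], [2,6,9], [3,7,9], [4,5,8]

Hence C_0 ≅ Z^10, C_1 ≅ Z^18, C_2 ≅ Z^10.

∂_1: C_1 → C_0 sends each edge [p,q] (with p < q) to q − p. For instance
  ∂[2,7] = [7] − [2].
This gives a 10×18 integer matrix of rank 8; reducing to Smith normal form yields diagonal entries (1,1,1,1,1,1,1,1).

∂_2: C_2 → C_1 maps a triangle to the signed sum of its edges. For instance
  ∂[2,6,7] = [6,7] − [2,7] + [2,6],
  ∂[0,2,7] = [2,7] − [0,7] + [0,2].
As a 18×10 matrix over Z this has rank 9, with invariant factors (1,1,1,1,1,1,1,1,1).

Reading off H_k = ker ∂_k / im ∂_{k+1}:

  H_0: rank C_0 − rank ∂_1 = 10 − 8 = 2, and the invariant factors of ∂_1 are all 1, so H_0 ≅ Z^2.

(K is a triangulation of the disjoint union of the 2-sphere S^2 and the cylinder S^1 x I.)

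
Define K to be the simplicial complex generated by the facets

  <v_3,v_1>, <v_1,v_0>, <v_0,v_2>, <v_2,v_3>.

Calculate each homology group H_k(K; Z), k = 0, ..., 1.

H_0 ≅ Z,  H_1 ≅ Z.

We work with the vertex ordering v_0 < v_1 < v_2 < v_3. The simplices of K, each written with vertices in increasing order, are:

  0-simplices (4): [v_0], [v_1], [v_2], [v_3]
  1-simplices (4): [v_0,v_1], [v_0,v_2], [v_1,v_3], [v_2,v_3]

giving chain groups C_0 ≅ Z^4, C_1 ≅ Z^4.

Boundary ∂_1: C_1 → C_0 is given by ∂[p,q] = [q] − [p].
The resulting 4×4 matrix has rank 3, and its Smith normal form has invariant factors (1,1,1).

Reading off H_k = ker ∂_k / im ∂_{k+1}:

  H_0: rank C_0 − rank ∂_1 = 4 − 3 = 1, and the invariant factors of ∂_1 are all 1, so H_0 = Z.
  H_1: rank ker ∂_1 − rank ∂_2 = (4 − 3) − 0 = 1, and there is no ∂_2, so H_1 = Z.

As a check, the Euler characteristic is 4 − 4 = 0, which agrees with 1 − 1 = 0.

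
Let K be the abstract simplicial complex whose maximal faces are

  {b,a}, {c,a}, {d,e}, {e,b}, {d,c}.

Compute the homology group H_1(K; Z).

K has 5 vertices, 5 edges.
rank ∂_1 = 4, rank ∂_2 = 0 ⇒ b_1 = 5 − 4 − 0 = 1. So H_1 = Z.

H_1 ≅ Z.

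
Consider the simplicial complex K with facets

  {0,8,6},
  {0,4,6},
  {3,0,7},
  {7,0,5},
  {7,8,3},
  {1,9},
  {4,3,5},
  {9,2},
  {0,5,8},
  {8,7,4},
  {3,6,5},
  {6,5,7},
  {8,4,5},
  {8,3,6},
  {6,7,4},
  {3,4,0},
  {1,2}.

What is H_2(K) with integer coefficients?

H_2 ≅ Z.

We work with the vertex ordering 0 < 1 < 2 < 3 < 4 < 5 < 6 < 7 < 8 < 9. The simplices of K, each written with vertices in increasing order, are:

  0-simplices (10): [0], [1], [2], [3], [4], [5], [6], [7], [8], [9]
  1-simplices (24): (24 of them)
  2-simplices (14): [0,3,4], [0,3,7], [0,4,6], [0,5,7], [0,5,8], [0,6,8], [3,4,5], [3,5,6], [3,6,8], [3,7,8], [4,5,8], [4,6,7], [4,7,8], [5,6,7]

Hence C_0 ≅ Z^10, C_1 ≅ Z^24, C_2 ≅ Z^14.

Boundary ∂_1: C_1 → C_0 sends each edge [p,q] (with p < q) to q − p. For instance
  ∂[0,3] = [3] − [0].
As a 10×24 matrix over Z this has rank 8, with invariant factors (1,1,1,1,1,1,1,1).

∂_2: C_2 → C_1 maps a triangle to the signed sum of its edges. For instance
  ∂[0,3,4] = [3,4] − [0,4] + [0,3],
  ∂[5,6,7] = [6,7] − [5,7] + [5,6].
As a 24×14 matrix over Z this has rank 13, with invariant factors (1,1,1,1,1,1,1,1,1,1,1,1,1).

From H_k ≅ ker(∂_k) / im(∂_{k+1}) we obtain:

  H_2: rank ker ∂_2 − rank ∂_3 = (14 − 13) − 0 = 1, and there is no ∂_3, so H_2 = Z.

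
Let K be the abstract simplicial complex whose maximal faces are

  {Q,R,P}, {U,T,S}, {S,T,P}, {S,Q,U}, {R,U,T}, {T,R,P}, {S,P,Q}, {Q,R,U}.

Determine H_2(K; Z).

H_2 ≅ Z.

We work with the vertex ordering P < Q < R < S < T < U. The simplices of K, each written with vertices in increasing order, are:

  0-simplices (6): P, Q, R, S, T, U
  1-simplices (12): PQ, PR, PS, PT, QR, QS, QU, RT, RU, ST, SU, TU
  2-simplices (8): PQR, PQS, PRT, PST, QRU, QSU, RTU, STU

Hence C_0 ≅ Z^6, C_1 ≅ Z^12, C_2 ≅ Z^8.

∂_1: C_1 → C_0 is given by ∂[p,q] = [q] − [p].
The 6×12 boundary matrix has rank 5 and Smith normal form diag(1,1,1,1,1).

The boundary map ∂_2: C_2 → C_1 sends each 2-simplex [p,q,r] to [q,r] − [p,r] + [p,q]. For instance
  ∂STU = TU − SU + ST,
  ∂QRU = RU − QU + QR.
As a 12×8 matrix over Z this has rank 7, with invariant factors (1,1,1,1,1,1,1).

Computing H_k = (kernel of ∂_k) / (image of ∂_{k+1}):

  H_2: rank ker ∂_2 − rank ∂_3 = (8 − 7) − 0 = 1, and there is no ∂_3, so H_2 ≅ Z.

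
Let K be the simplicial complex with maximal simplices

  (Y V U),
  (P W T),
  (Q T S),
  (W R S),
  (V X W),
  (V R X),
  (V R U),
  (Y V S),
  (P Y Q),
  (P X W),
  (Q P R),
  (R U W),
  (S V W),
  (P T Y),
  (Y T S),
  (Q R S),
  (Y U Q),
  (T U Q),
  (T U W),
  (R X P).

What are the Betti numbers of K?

Order the vertices as P < Q < R < S < T < U < V < W < X < Y. Listing each simplex with vertices in this order, K has dimension 2 with simplices:

  0-simplices (10): P, Q, R, S, T, U, V, W, X, Y
  1-simplices (30): PQ, PR, PT, PW, PX, PY, QR, QS, QT, QU, QY, RS, RU, RV, RW, RX, ST, SV, SW, SY, TU, TW, TY, UV, UW, UY, VW, VX, VY, WX
  2-simplices (20): PQR, PQY, PRX, PTW, PTY, PWX, QRS, QST, QTU, QUY, RSW, RUV, RUW, RVX, STY, SVW, SVY, TUW, UVY, VWX

so the chain groups are C_0 ≅ Z^10, C_1 ≅ Z^30, C_2 ≅ Z^20.

The boundary map ∂_1: C_1 → C_0 maps an edge to its endpoints' difference, ∂[p,q] = q − p. For instance
  ∂ST = T − S.
The resulting 10×30 matrix has rank 9, and its Smith normal form has invariant factors (1,1,1,1,1,1,1,1,1).

The boundary map ∂_2: C_2 → C_1 maps a triangle to the signed sum of its edges. For instance
  ∂TUW = UW − TW + TU,
  ∂QST = ST − QT + QS.
As a 30×20 matrix over Z this has rank 20, with invariant factors (1,1,1,1,1,1,1,1,1,1,1,1,1,1,1,1,1,1,1,2).

From H_k ≅ ker(∂_k) / im(∂_{k+1}) we obtain:

  H_0: rank C_0 − rank ∂_1 = 10 − 9 = 1, and the invariant factors of ∂_1 are all 1, so H_0 ≅ Z.
  H_1: rank ker ∂_1 − rank ∂_2 = (30 − 9) − 20 = 1, and ∂_2 has invariant factor 2 > 1, so H_1 ≅ Z × Z/2.
  H_2: rank ker ∂_2 − rank ∂_3 = (20 − 20) − 0 = 0, and there is no ∂_3, so H_2 ≅ 0.

Hence the Betti numbers are b_0 = 1, b_1 = 1, b_2 = 0.

b_0 = 1, b_1 = 1, b_2 = 0.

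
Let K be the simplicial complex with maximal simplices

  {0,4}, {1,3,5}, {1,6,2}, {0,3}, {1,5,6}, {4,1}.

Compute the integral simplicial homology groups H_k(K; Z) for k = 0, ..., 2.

H_0 = Z,  H_1 = Z,  H_2 = 0.

Fix the vertex order 0 < 1 < 2 < 3 < 4 < 5 < 6 and write every simplex with vertices in increasing order. Then dim K = 2 and the simplices of K are:

  0-simplices (7): [0], [1], [2], [3], [4], [5], [6]
  1-simplices (10): [0,3], [0,4], [1,2], [1,3], [1,4], [1,5], [1,6], [2,6], [3,5], [5,6]
  2-simplices (3): [1,2,6], [1,3,5], [1,5,6]

giving chain groups C_0 ≅ Z^7, C_1 ≅ Z^10, C_2 ≅ Z^3.

Boundary ∂_1: C_1 → C_0 maps an edge to its endpoints' difference, ∂[p,q] = q − p. For instance
  ∂[5,6] = [6] − [5].
The resulting 7×10 matrix has rank 6, and its Smith normal form has invariant factors (1,1,1,1,1,1).

The boundary map ∂_2: C_2 → C_1 sends each 2-simplex [p,q,r] to [q,r] − [p,r] + [p,q]. For instance
  ∂[1,5,6] = [5,6] − [1,6] + [1,5],
  ∂[1,3,5] = [3,5] − [1,5] + [1,3].
The 10×3 boundary matrix has rank 3 and Smith normal form diag(1,1,1).

Computing H_k = (kernel of ∂_k) / (image of ∂_{k+1}):

  H_0: rank C_0 − rank ∂_1 = 7 − 6 = 1, and the invariant factors of ∂_1 are all 1, so H_0 = Z.
  H_1: rank ker ∂_1 − rank ∂_2 = (10 − 6) − 3 = 1, and the invariant factors of ∂_2 are all 1, so H_1 = Z.
  H_2: rank ker ∂_2 − rank ∂_3 = (3 − 3) − 0 = 0, and there is no ∂_3, so H_2 = 0.

As a check, the Euler characteristic is 7 − 10 + 3 = 0, which agrees with 1 − 1 + 0 = 0.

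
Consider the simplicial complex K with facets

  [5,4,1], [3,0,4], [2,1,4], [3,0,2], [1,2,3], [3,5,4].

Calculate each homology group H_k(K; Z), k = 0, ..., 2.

Fix the vertex order 0 < 1 < 2 < 3 < 4 < 5 and write every simplex with vertices in increasing order. Then dim K = 2 and the simplices of K are:

  0-simplices (6): [0], [1], [2], [3], [4], [5]
  1-simplices (12): [0,2], [0,3], [0,4], [1,2], [1,3], [1,4], [1,5], [2,3], [2,4], [3,4], [3,5], [4,5]
  2-simplices (6): [0,2,3], [0,3,4], [1,2,3], [1,2,4], [1,4,5], [3,4,5]

Hence C_0 ≅ Z^6, C_1 ≅ Z^12, C_2 ≅ Z^6.

The boundary map ∂_1: C_1 → C_0 is given by ∂[p,q] = [q] − [p]. For instance
  ∂[2,3] = [3] − [2].
This gives a 6×12 integer matrix of rank 5; reducing to Smith normal form yields diagonal entries (1,1,1,1,1).

The boundary map ∂_2: C_2 → C_1 maps a triangle to the signed sum of its edges. For instance
  ∂[1,4,5] = [4,5] − [1,5] + [1,4],
  ∂[1,2,3] = [2,3] − [1,3] + [1,2].
The resulting 12×6 matrix has rank 6, and its Smith normal form has invariant factors (1,1,1,1,1,1).

Computing H_k = (kernel of ∂_k) / (image of ∂_{k+1}):

  H_0: rank C_0 − rank ∂_1 = 6 − 5 = 1, and the invariant factors of ∂_1 are all 1, so H_0 ≅ Z.
  H_1: rank ker ∂_1 − rank ∂_2 = (12 − 5) − 6 = 1, and the invariant factors of ∂_2 are all 1, so H_1 ≅ Z.
  H_2: rank ker ∂_2 − rank ∂_3 = (6 − 6) − 0 = 0, and there is no ∂_3, so H_2 ≅ 0.

As a check, the Euler characteristic is 6 − 12 + 6 = 0, which agrees with 1 − 1 + 0 = 0.

H_0 ≅ Z,  H_1 ≅ Z,  H_2 = 0.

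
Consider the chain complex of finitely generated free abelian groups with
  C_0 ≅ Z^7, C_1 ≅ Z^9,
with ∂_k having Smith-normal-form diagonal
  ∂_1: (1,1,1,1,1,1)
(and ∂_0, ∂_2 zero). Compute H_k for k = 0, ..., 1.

H_0 ≅ Z,  H_1 ≅ Z^3.

H_0: b_0 = 7 − 0 − 6 = 1; torsion from ∂_1 factors > 1: none. So H_0 ≅ Z.
H_1: b_1 = 9 − 6 − 0 = 3; torsion from ∂_2 factors > 1: none. So H_1 ≅ Z^3.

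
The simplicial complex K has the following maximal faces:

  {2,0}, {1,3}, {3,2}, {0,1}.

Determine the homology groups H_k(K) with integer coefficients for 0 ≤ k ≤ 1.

H_0 = Z,  H_1 = Z.

Order the vertices as 0 < 1 < 2 < 3. Listing each simplex with vertices in this order, K has dimension 1 with simplices:

  0-simplices (4): [0], [1], [2], [3]
  1-simplices (4): [0,1], [0,2], [1,3], [2,3]

so the chain groups are C_0 ≅ Z^4, C_1 ≅ Z^4.

∂_1: C_1 → C_0 maps an edge to its endpoints' difference, ∂[p,q] = q − p.
As a 4×4 matrix over Z this has rank 3, with invariant factors (1,1,1).

Computing H_k = (kernel of ∂_k) / (image of ∂_{k+1}):

  H_0: rank C_0 − rank ∂_1 = 4 − 3 = 1, and the invariant factors of ∂_1 are all 1, so H_0 ≅ Z.
  H_1: rank ker ∂_1 − rank ∂_2 = (4 − 3) − 0 = 1, and there is no ∂_2, so H_1 ≅ Z.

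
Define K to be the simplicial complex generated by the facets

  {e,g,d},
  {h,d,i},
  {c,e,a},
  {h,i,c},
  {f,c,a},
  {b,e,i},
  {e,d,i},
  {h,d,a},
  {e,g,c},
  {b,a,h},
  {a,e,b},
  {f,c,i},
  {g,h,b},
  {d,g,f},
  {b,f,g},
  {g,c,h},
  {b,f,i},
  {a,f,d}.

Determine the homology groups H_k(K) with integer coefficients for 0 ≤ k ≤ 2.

Fix the vertex order a < b < c < d < e < f < g < h < i and write every simplex with vertices in increasing order. Then dim K = 2 and the simplices of K are:

  0-simplices (9): a, b, c, d, e, f, g, h, i
  1-simplices (27): ab, ac, ad, ae, af, ah, be, bf, bg, bh, bi, ce, cf, cg, ch, ci, de, df, dg, dh, di, eg, ei, fg, fi, gh, hi
  2-simplices (18): abe, abh, ace, acf, adf, adh, bei, bfg, bfi, bgh, ceg, cfi, cgh, chi, deg, dei, dfg, dhi

Hence C_0 ≅ Z^9, C_1 ≅ Z^27, C_2 ≅ Z^18.

The boundary map ∂_1: C_1 → C_0 is given by ∂[p,q] = [q] − [p]. For instance
  ∂di = i − d.
As a 9×27 matrix over Z this has rank 8, with invariant factors (1,1,1,1,1,1,1,1).

The boundary map ∂_2: C_2 → C_1 maps a triangle to the signed sum of its edges. For instance
  ∂dfg = fg − dg + df,
  ∂adh = dh − ah + ad.
As a 27×18 matrix over Z this has rank 17, with invariant factors (1,1,1,1,1,1,1,1,1,1,1,1,1,1,1,1,1).

Reading off H_k = ker ∂_k / im ∂_{k+1}:

  H_0: rank C_0 − rank ∂_1 = 9 − 8 = 1, and the invariant factors of ∂_1 are all 1, so H_0 ≅ Z.
  H_1: rank ker ∂_1 − rank ∂_2 = (27 − 8) − 17 = 2, and the invariant factors of ∂_2 are all 1, so H_1 ≅ Z^2.
  H_2: rank ker ∂_2 − rank ∂_3 = (18 − 17) − 0 = 1, and there is no ∂_3, so H_2 ≅ Z.

H_0 = Z,  H_1 = Z^2,  H_2 = Z.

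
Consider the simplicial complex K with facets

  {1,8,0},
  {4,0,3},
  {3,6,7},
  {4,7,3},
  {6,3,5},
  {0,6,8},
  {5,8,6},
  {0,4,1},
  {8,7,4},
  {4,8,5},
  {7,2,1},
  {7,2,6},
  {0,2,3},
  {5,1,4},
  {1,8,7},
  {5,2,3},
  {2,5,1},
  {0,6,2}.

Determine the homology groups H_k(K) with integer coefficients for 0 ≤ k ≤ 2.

H_0 ≅ Z,  H_1 ≅ Z ⊕ Z/2,  H_2 = 0.

K has 9 vertices, 27 edges, 18 triangles.
rank ∂_0 = 0, rank ∂_1 = 8 ⇒ b_0 = 9 − 0 − 8 = 1; all invariant factors of ∂_1 are 1 so no torsion. So H_0 ≅ Z.
rank ∂_1 = 8, rank ∂_2 = 18 ⇒ b_1 = 27 − 8 − 18 = 1; ∂_2 has invariant factor(s) [2] giving torsion. So H_1 ≅ Z ⊕ Z/2.
rank ∂_2 = 18, rank ∂_3 = 0 ⇒ b_2 = 18 − 18 − 0 = 0. So H_2 ≅ 0.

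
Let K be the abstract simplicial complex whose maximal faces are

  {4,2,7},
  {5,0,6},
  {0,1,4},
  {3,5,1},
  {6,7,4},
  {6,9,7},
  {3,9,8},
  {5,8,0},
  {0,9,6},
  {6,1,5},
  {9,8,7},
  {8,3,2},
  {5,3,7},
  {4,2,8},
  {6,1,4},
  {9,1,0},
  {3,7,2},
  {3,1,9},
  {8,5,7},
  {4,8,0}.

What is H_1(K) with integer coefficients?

H_1 ≅ Z ⊕ Z_2.

Order the vertices as 0 < 1 < 2 < 3 < 4 < 5 < 6 < 7 < 8 < 9. Listing each simplex with vertices in this order, K has dimension 2 with simplices:

  0-simplices (10): [0], [1], [2], [3], [4], [5], [6], [7], [8], [9]
  1-simplices (30): (30 of them)
  2-simplices (20): (20 of them)

Hence C_0 ≅ Z^10, C_1 ≅ Z^30, C_2 ≅ Z^20.

The boundary map ∂_1: C_1 → C_0 maps an edge to its endpoints' difference, ∂[p,q] = q − p. For instance
  ∂[0,6] = [6] − [0].
This gives a 10×30 integer matrix of rank 9; reducing to Smith normal form yields diagonal entries (1,1,1,1,1,1,1,1,1).

∂_2: C_2 → C_1 acts by ∂[p,q,r] = [q,r] − [p,r] + [p,q]. For instance
  ∂[0,5,6] = [5,6] − [0,6] + [0,5],
  ∂[0,1,9] = [1,9] − [0,9] + [0,1].
This gives a 30×20 integer matrix of rank 20; reducing to Smith normal form yields diagonal entries (1,1,1,1,1,1,1,1,1,1,1,1,1,1,1,1,1,1,1,2).

Computing H_k = (kernel of ∂_k) / (image of ∂_{k+1}):

  H_1: rank ker ∂_1 − rank ∂_2 = (30 − 9) − 20 = 1, and ∂_2 has invariant factor 2 > 1, so H_1 = Z ⊕ Z_2.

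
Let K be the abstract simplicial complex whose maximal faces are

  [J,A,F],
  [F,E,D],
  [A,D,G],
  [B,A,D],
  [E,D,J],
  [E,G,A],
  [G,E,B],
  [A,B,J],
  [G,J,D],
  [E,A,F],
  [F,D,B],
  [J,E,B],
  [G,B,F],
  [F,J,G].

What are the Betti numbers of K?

Fix the vertex order A < B < D < E < F < G < J and write every simplex with vertices in increasing order. Then dim K = 2 and the simplices of K are:

  0-simplices (7): A, B, D, E, F, G, J
  1-simplices (21): AB, AD, AE, AF, AG, AJ, BD, BE, BF, BG, BJ, DE, DF, DG, DJ, EF, EG, EJ, FG, FJ, GJ
  2-simplices (14): ABD, ABJ, ADG, AEF, AEG, AFJ, BDF, BEG, BEJ, BFG, DEF, DEJ, DGJ, FGJ

giving chain groups C_0 ≅ Z^7, C_1 ≅ Z^21, C_2 ≅ Z^14.

∂_1: C_1 → C_0 maps an edge to its endpoints' difference, ∂[p,q] = q − p. For instance
  ∂AE = E − A.
As a 7×21 matrix over Z this has rank 6, with invariant factors (1,1,1,1,1,1).

The boundary map ∂_2: C_2 → C_1 maps a triangle to the signed sum of its edges. For instance
  ∂AEF = EF − AF + AE,
  ∂DGJ = GJ − DJ + DG.
The 21×14 boundary matrix has rank 13 and Smith normal form diag(1,1,1,1,1,1,1,1,1,1,1,1,1).

Now H_k = ker ∂_k / im ∂_{k+1}, so:

  H_0: rank C_0 − rank ∂_1 = 7 − 6 = 1, and the invariant factors of ∂_1 are all 1, so H_0 = Z.
  H_1: rank ker ∂_1 − rank ∂_2 = (21 − 6) − 13 = 2, and the invariant factors of ∂_2 are all 1, so H_1 = Z^2.
  H_2: rank ker ∂_2 − rank ∂_3 = (14 − 13) − 0 = 1, and there is no ∂_3, so H_2 = Z.

As a check, the Euler characteristic is 7 − 21 + 14 = 0, which agrees with 1 − 2 + 1 = 0.

Hence the Betti numbers are b_0 = 1, b_1 = 2, b_2 = 1.

b_0 = 1, b_1 = 2, b_2 = 1.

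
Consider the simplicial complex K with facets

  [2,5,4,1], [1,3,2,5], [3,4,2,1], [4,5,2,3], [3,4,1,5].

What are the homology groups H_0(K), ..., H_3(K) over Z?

Take the total order 1 < 2 < 3 < 4 < 5 on the vertex set. Then K (dimension 3) consists of the simplices:

  0-simplices (5): [1], [2], [3], [4], [5]
  1-simplices (10): [1,2], [1,3], [1,4], [1,5], [2,3], [2,4], [2,5], [3,4], [3,5], [4,5]
  2-simplices (10): [1,2,3], [1,2,4], [1,2,5], [1,3,4], [1,3,5], [1,4,5], [2,3,4], [2,3,5], [2,4,5], [3,4,5]
  3-simplices (5): [1,2,3,4], [1,2,3,5], [1,2,4,5], [1,3,4,5], [2,3,4,5]

giving chain groups C_0 ≅ Z^5, C_1 ≅ Z^10, C_2 ≅ Z^10, C_3 ≅ Z^5.

The boundary map ∂_1: C_1 → C_0 sends each edge [p,q] (with p < q) to q − p. For instance
  ∂[3,5] = [5] − [3].
As a 5×10 matrix over Z this has rank 4, with invariant factors (1,1,1,1).

∂_2: C_2 → C_1 sends each 2-simplex [p,q,r] to [q,r] − [p,r] + [p,q]. For instance
  ∂[2,4,5] = [4,5] − [2,5] + [2,4],
  ∂[2,3,5] = [3,5] − [2,5] + [2,3].
This gives a 10×10 integer matrix of rank 6; reducing to Smith normal form yields diagonal entries (1,1,1,1,1,1).

∂_3: C_3 → C_2 sends each 3-simplex σ to the alternating sum Σ_i (−1)^i (σ with its i-th vertex removed). For instance
  ∂[2,3,4,5] = [3,4,5] − [2,4,5] + [2,3,5] − [2,3,4],
  ∂[1,2,4,5] = [2,4,5] − [1,4,5] + [1,2,5] − [1,2,4].
As a 10×5 matrix over Z this has rank 4, with invariant factors (1,1,1,1).

Computing H_k = (kernel of ∂_k) / (image of ∂_{k+1}):

  H_0: rank C_0 − rank ∂_1 = 5 − 4 = 1, and the invariant factors of ∂_1 are all 1, so H_0 ≅ Z.
  H_1: rank ker ∂_1 − rank ∂_2 = (10 − 4) − 6 = 0, and the invariant factors of ∂_2 are all 1, so H_1 ≅ 0.
  H_2: rank ker ∂_2 − rank ∂_3 = (10 − 6) − 4 = 0, and the invariant factors of ∂_3 are all 1, so H_2 ≅ 0.
  H_3: rank ker ∂_3 − rank ∂_4 = (5 − 4) − 0 = 1, and there is no ∂_4, so H_3 ≅ Z.

H_0 = Z,  H_1 = 0,  H_2 = 0,  H_3 = Z.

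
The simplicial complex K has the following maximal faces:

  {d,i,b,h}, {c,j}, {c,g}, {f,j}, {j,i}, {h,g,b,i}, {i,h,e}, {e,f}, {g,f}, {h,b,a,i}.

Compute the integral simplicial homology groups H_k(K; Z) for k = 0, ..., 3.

H_0 = Z,  H_1 = Z^3,  H_2 = 0,  H_3 = 0.

K has 10 vertices, 20 edges, 11 triangles, 3 3-simplices.
rank ∂_0 = 0, rank ∂_1 = 9 ⇒ b_0 = 10 − 0 − 9 = 1; all invariant factors of ∂_1 are 1 so no torsion. So H_0 ≅ Z.
rank ∂_1 = 9, rank ∂_2 = 8 ⇒ b_1 = 20 − 9 − 8 = 3; all invariant factors of ∂_2 are 1 so no torsion. So H_1 ≅ Z^3.
rank ∂_2 = 8, rank ∂_3 = 3 ⇒ b_2 = 11 − 8 − 3 = 0; all invariant factors of ∂_3 are 1 so no torsion. So H_2 ≅ 0.
rank ∂_3 = 3, rank ∂_4 = 0 ⇒ b_3 = 3 − 3 − 0 = 0. So H_3 ≅ 0.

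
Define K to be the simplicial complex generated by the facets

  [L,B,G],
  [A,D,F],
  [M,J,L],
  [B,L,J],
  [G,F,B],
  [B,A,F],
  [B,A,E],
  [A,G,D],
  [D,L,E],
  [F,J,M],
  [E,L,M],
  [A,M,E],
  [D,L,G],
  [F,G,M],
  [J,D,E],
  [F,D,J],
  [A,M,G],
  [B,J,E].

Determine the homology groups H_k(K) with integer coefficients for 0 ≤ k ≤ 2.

Order the vertices as A < B < D < E < F < G < J < L < M. Listing each simplex with vertices in this order, K has dimension 2 with simplices:

  0-simplices (9): A, B, D, E, F, G, J, L, M
  1-simplices (27): AB, AD, AE, AF, AG, AM, BE, BF, BG, BJ, BL, DE, DF, DG, DJ, DL, EJ, EL, EM, FG, FJ, FM, GL, GM, JL, JM, LM
  2-simplices (18): ABE, ABF, ADF, ADG, AEM, AGM, BEJ, BFG, BGL, BJL, DEJ, DEL, DFJ, DGL, ELM, FGM, FJM, JLM

giving chain groups C_0 ≅ Z^9, C_1 ≅ Z^27, C_2 ≅ Z^18.

Boundary ∂_1: C_1 → C_0 maps an edge to its endpoints' difference, ∂[p,q] = q − p.
This gives a 9×27 integer matrix of rank 8; reducing to Smith normal form yields diagonal entries (1,1,1,1,1,1,1,1).

∂_2: C_2 → C_1 maps a triangle to the signed sum of its edges. For instance
  ∂ELM = LM − EM + EL,
  ∂BFG = FG − BG + BF.
The resulting 27×18 matrix has rank 18, and its Smith normal form has invariant factors (1,1,1,1,1,1,1,1,1,1,1,1,1,1,1,1,1,2).

Now H_k = ker ∂_k / im ∂_{k+1}, so:

  H_0: rank C_0 − rank ∂_1 = 9 − 8 = 1, and the invariant factors of ∂_1 are all 1, so H_0 = Z.
  H_1: rank ker ∂_1 − rank ∂_2 = (27 − 8) − 18 = 1, and ∂_2 has invariant factor 2 > 1, so H_1 = Z ⊕ Z/2.
  H_2: rank ker ∂_2 − rank ∂_3 = (18 − 18) − 0 = 0, and there is no ∂_3, so H_2 = 0.

(K is a triangulation of the Klein bottle.)

H_0 = Z,  H_1 = Z ⊕ Z/2,  H_2 = 0.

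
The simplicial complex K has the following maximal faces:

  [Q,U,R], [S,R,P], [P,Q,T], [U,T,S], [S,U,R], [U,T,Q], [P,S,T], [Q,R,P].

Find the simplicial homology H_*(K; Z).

Fix the vertex order P < Q < R < S < T < U and write every simplex with vertices in increasing order. Then dim K = 2 and the simplices of K are:

  0-simplices (6): P, Q, R, S, T, U
  1-simplices (12): PQ, PR, PS, PT, QR, QT, QU, RS, RU, ST, SU, TU
  2-simplices (8): PQR, PQT, PRS, PST, QRU, QTU, RSU, STU

Hence C_0 ≅ Z^6, C_1 ≅ Z^12, C_2 ≅ Z^8.

∂_1: C_1 → C_0 sends each edge [p,q] (with p < q) to q − p.
The 6×12 boundary matrix has rank 5 and Smith normal form diag(1,1,1,1,1).

The boundary map ∂_2: C_2 → C_1 sends each 2-simplex [p,q,r] to [q,r] − [p,r] + [p,q]. For instance
  ∂PQT = QT − PT + PQ,
  ∂QTU = TU − QU + QT.
This gives a 12×8 integer matrix of rank 7; reducing to Smith normal form yields diagonal entries (1,1,1,1,1,1,1).

Reading off H_k = ker ∂_k / im ∂_{k+1}:

  H_0: rank C_0 − rank ∂_1 = 6 − 5 = 1, and the invariant factors of ∂_1 are all 1, so H_0 ≅ Z.
  H_1: rank ker ∂_1 − rank ∂_2 = (12 − 5) − 7 = 0, and the invariant factors of ∂_2 are all 1, so H_1 ≅ 0.
  H_2: rank ker ∂_2 − rank ∂_3 = (8 − 7) − 0 = 1, and there is no ∂_3, so H_2 ≅ Z.

As a check, the Euler characteristic is 6 − 12 + 8 = 2, which agrees with 1 − 0 + 1 = 2.

H_0 = Z,  H_1 = 0,  H_2 = Z.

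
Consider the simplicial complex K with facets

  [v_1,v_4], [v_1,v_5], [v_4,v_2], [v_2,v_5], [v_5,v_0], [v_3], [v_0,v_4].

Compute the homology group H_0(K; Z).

K has 6 vertices, 6 edges.
rank ∂_0 = 0, rank ∂_1 = 4 ⇒ b_0 = 6 − 0 − 4 = 2; all invariant factors of ∂_1 are 1 so no torsion. So H_0 = Z^2.

H_0 = Z^2.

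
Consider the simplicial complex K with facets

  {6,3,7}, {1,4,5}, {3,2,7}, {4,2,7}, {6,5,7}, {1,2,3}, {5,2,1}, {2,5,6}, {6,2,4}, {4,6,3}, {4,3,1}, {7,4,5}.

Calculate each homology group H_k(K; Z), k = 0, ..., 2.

Order the vertices as 1 < 2 < 3 < 4 < 5 < 6 < 7. Listing each simplex with vertices in this order, K has dimension 2 with simplices:

  0-simplices (7): [1], [2], [3], [4], [5], [6], [7]
  1-simplices (18): [1,2], [1,3], [1,4], [1,5], [2,3], [2,4], [2,5], [2,6], [2,7], [3,4], [3,6], [3,7], [4,5], [4,6], [4,7], [5,6], [5,7], [6,7]
  2-simplices (12): [1,2,3], [1,2,5], [1,3,4], [1,4,5], [2,3,7], [2,4,6], [2,4,7], [2,5,6], [3,4,6], [3,6,7], [4,5,7], [5,6,7]

giving chain groups C_0 ≅ Z^7, C_1 ≅ Z^18, C_2 ≅ Z^12.

The boundary map ∂_1: C_1 → C_0 sends each edge [p,q] (with p < q) to q − p. For instance
  ∂[3,6] = [6] − [3].
The 7×18 boundary matrix has rank 6 and Smith normal form diag(1,1,1,1,1,1).

∂_2: C_2 → C_1 maps a triangle to the signed sum of its edges. For instance
  ∂[3,4,6] = [4,6] − [3,6] + [3,4],
  ∂[2,5,6] = [5,6] − [2,6] + [2,5].
The 18×12 boundary matrix has rank 12 and Smith normal form diag(1,1,1,1,1,1,1,1,1,1,1,2).

Now H_k = ker ∂_k / im ∂_{k+1}, so:

  H_0: rank C_0 − rank ∂_1 = 7 − 6 = 1, and the invariant factors of ∂_1 are all 1, so H_0 ≅ Z.
  H_1: rank ker ∂_1 − rank ∂_2 = (18 − 6) − 12 = 0, and ∂_2 has invariant factor 2 > 1, so H_1 ≅ Z_2.
  H_2: rank ker ∂_2 − rank ∂_3 = (12 − 12) − 0 = 0, and there is no ∂_3, so H_2 ≅ 0.

H_0 ≅ Z,  H_1 ≅ Z_2,  H_2 = 0.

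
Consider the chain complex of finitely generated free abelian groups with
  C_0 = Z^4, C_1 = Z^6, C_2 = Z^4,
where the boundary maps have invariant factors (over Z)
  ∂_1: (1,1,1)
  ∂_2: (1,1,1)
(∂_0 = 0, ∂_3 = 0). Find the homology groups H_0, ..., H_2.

H_0 = Z,  H_1 = 0,  H_2 = Z.

H_0: b_0 = 4 − 0 − 3 = 1; torsion from ∂_1 factors > 1: none. So H_0 = Z.
H_1: b_1 = 6 − 3 − 3 = 0; torsion from ∂_2 factors > 1: none. So H_1 = 0.
H_2: b_2 = 4 − 3 − 0 = 1; torsion from ∂_3 factors > 1: none. So H_2 = Z.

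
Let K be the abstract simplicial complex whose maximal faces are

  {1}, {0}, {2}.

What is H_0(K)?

Take the total order 0 < 1 < 2 on the vertex set. Then K (dimension 0) consists of the simplices:

  0-simplices (3): [0], [1], [2]

so the chain groups are C_0 ≅ Z^3.

Reading off H_k = ker ∂_k / im ∂_{k+1}:

  H_0: rank C_0 − rank ∂_1 = 3 − 0 = 3, and there is no ∂_1, so H_0 ≅ Z^3.

(K is a triangulation of a set of 3 points.)

H_0 ≅ Z^3.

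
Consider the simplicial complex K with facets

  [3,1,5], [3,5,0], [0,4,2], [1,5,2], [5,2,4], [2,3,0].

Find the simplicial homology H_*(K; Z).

K has 6 vertices, 12 edges, 6 triangles.
rank ∂_0 = 0, rank ∂_1 = 5 ⇒ b_0 = 6 − 0 − 5 = 1; all invariant factors of ∂_1 are 1 so no torsion. So H_0 ≅ Z.
rank ∂_1 = 5, rank ∂_2 = 6 ⇒ b_1 = 12 − 5 − 6 = 1; all invariant factors of ∂_2 are 1 so no torsion. So H_1 ≅ Z.
rank ∂_2 = 6, rank ∂_3 = 0 ⇒ b_2 = 6 − 6 − 0 = 0. So H_2 ≅ 0.

H_0 = Z,  H_1 = Z,  H_2 = 0.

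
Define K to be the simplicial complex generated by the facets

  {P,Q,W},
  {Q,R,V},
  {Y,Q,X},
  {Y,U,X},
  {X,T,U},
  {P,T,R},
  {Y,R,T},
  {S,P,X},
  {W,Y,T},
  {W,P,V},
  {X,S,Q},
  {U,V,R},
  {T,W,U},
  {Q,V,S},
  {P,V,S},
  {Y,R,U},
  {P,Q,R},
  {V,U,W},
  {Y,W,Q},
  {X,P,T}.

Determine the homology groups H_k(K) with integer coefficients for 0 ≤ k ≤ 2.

H_0 ≅ Z,  H_1 ≅ Z ⊕ Z/2Z,  H_2 = 0.

Fix the vertex order P < Q < R < S < T < U < V < W < X < Y and write every simplex with vertices in increasing order. Then dim K = 2 and the simplices of K are:

  0-simplices (10): P, Q, R, S, T, U, V, W, X, Y
  1-simplices (30): PQ, PR, PS, PT, PV, PW, PX, QR, QS, QV, QW, QX, QY, RT, RU, RV, RY, SV, SX, TU, TW, TX, TY, UV, UW, UX, UY, VW, WY, XY
  2-simplices (20): PQR, PQW, PRT, PSV, PSX, PTX, PVW, QRV, QSV, QSX, QWY, QXY, RTY, RUV, RUY, TUW, TUX, TWY, UVW, UXY

so the chain groups are C_0 ≅ Z^10, C_1 ≅ Z^30, C_2 ≅ Z^20.

∂_1: C_1 → C_0 maps an edge to its endpoints' difference, ∂[p,q] = q − p.
The resulting 10×30 matrix has rank 9, and its Smith normal form has invariant factors (1,1,1,1,1,1,1,1,1).

Boundary ∂_2: C_2 → C_1 maps a triangle to the signed sum of its edges. For instance
  ∂PQR = QR − PR + PQ,
  ∂TUW = UW − TW + TU.
The resulting 30×20 matrix has rank 20, and its Smith normal form has invariant factors (1,1,1,1,1,1,1,1,1,1,1,1,1,1,1,1,1,1,1,2).

Computing H_k = (kernel of ∂_k) / (image of ∂_{k+1}):

  H_0: rank C_0 − rank ∂_1 = 10 − 9 = 1, and the invariant factors of ∂_1 are all 1, so H_0 = Z.
  H_1: rank ker ∂_1 − rank ∂_2 = (30 − 9) − 20 = 1, and ∂_2 has invariant factor 2 > 1, so H_1 = Z ⊕ Z/2Z.
  H_2: rank ker ∂_2 − rank ∂_3 = (20 − 20) − 0 = 0, and there is no ∂_3, so H_2 = 0.

(K is a triangulation of the Klein bottle.)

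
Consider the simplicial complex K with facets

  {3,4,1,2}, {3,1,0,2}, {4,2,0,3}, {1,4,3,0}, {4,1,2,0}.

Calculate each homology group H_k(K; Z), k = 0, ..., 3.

H_0 = Z,  H_1 = 0,  H_2 = 0,  H_3 = Z.

Fix the vertex order 0 < 1 < 2 < 3 < 4 and write every simplex with vertices in increasing order. Then dim K = 3 and the simplices of K are:

  0-simplices (5): [0], [1], [2], [3], [4]
  1-simplices (10): [0,1], [0,2], [0,3], [0,4], [1,2], [1,3], [1,4], [2,3], [2,4], [3,4]
  2-simplices (10): [0,1,2], [0,1,3], [0,1,4], [0,2,3], [0,2,4], [0,3,4], [1,2,3], [1,2,4], [1,3,4], [2,3,4]
  3-simplices (5): [0,1,2,3], [0,1,2,4], [0,1,3,4], [0,2,3,4], [1,2,3,4]

Hence C_0 ≅ Z^5, C_1 ≅ Z^10, C_2 ≅ Z^10, C_3 ≅ Z^5.

Boundary ∂_1: C_1 → C_0 sends each edge [p,q] (with p < q) to q − p. For instance
  ∂[3,4] = [4] − [3].
This gives a 5×10 integer matrix of rank 4; reducing to Smith normal form yields diagonal entries (1,1,1,1).

Boundary ∂_2: C_2 → C_1 acts by ∂[p,q,r] = [q,r] − [p,r] + [p,q]. For instance
  ∂[0,2,4] = [2,4] − [0,4] + [0,2],
  ∂[0,2,3] = [2,3] − [0,3] + [0,2].
The 10×10 boundary matrix has rank 6 and Smith normal form diag(1,1,1,1,1,1).

Boundary ∂_3: C_3 → C_2 sends each 3-simplex σ to the alternating sum Σ_i (−1)^i (σ with its i-th vertex removed). For instance
  ∂[0,2,3,4] = [2,3,4] − [0,3,4] + [0,2,4] − [0,2,3],
  ∂[1,2,3,4] = [2,3,4] − [1,3,4] + [1,2,4] − [1,2,3].
The resulting 10×5 matrix has rank 4, and its Smith normal form has invariant factors (1,1,1,1).

From H_k ≅ ker(∂_k) / im(∂_{k+1}) we obtain:

  H_0: rank C_0 − rank ∂_1 = 5 − 4 = 1, and the invariant factors of ∂_1 are all 1, so H_0 ≅ Z.
  H_1: rank ker ∂_1 − rank ∂_2 = (10 − 4) − 6 = 0, and the invariant factors of ∂_2 are all 1, so H_1 ≅ 0.
  H_2: rank ker ∂_2 − rank ∂_3 = (10 − 6) − 4 = 0, and the invariant factors of ∂_3 are all 1, so H_2 ≅ 0.
  H_3: rank ker ∂_3 − rank ∂_4 = (5 − 4) − 0 = 1, and there is no ∂_4, so H_3 ≅ Z.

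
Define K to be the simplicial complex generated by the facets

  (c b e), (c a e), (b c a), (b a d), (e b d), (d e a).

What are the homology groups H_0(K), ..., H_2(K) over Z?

K has 5 vertices, 9 edges, 6 triangles.
rank ∂_0 = 0, rank ∂_1 = 4 ⇒ b_0 = 5 − 0 − 4 = 1; all invariant factors of ∂_1 are 1 so no torsion. So H_0 ≅ Z.
rank ∂_1 = 4, rank ∂_2 = 5 ⇒ b_1 = 9 − 4 − 5 = 0; all invariant factors of ∂_2 are 1 so no torsion. So H_1 ≅ 0.
rank ∂_2 = 5, rank ∂_3 = 0 ⇒ b_2 = 6 − 5 − 0 = 1. So H_2 ≅ Z.

H_0 ≅ Z,  H_1 = 0,  H_2 ≅ Z.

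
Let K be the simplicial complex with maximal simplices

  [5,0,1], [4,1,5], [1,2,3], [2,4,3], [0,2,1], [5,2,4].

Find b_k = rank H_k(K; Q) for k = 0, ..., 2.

Take the total order 0 < 1 < 2 < 3 < 4 < 5 on the vertex set. Then K (dimension 2) consists of the simplices:

  0-simplices (6): [0], [1], [2], [3], [4], [5]
  1-simplices (12): [0,1], [0,2], [0,5], [1,2], [1,3], [1,4], [1,5], [2,3], [2,4], [2,5], [3,4], [4,5]
  2-simplices (6): [0,1,2], [0,1,5], [1,2,3], [1,4,5], [2,3,4], [2,4,5]

so the chain groups are C_0 ≅ Z^6, C_1 ≅ Z^12, C_2 ≅ Z^6.

Boundary ∂_1: C_1 → C_0 sends each edge [p,q] (with p < q) to q − p. For instance
  ∂[2,5] = [5] − [2].
The 6×12 boundary matrix has rank 5 and Smith normal form diag(1,1,1,1,1).

∂_2: C_2 → C_1 acts by ∂[p,q,r] = [q,r] − [p,r] + [p,q]. For instance
  ∂[0,1,5] = [1,5] − [0,5] + [0,1],
  ∂[1,2,3] = [2,3] − [1,3] + [1,2].
The 12×6 boundary matrix has rank 6 and Smith normal form diag(1,1,1,1,1,1).

Computing H_k = (kernel of ∂_k) / (image of ∂_{k+1}):

  H_0: rank C_0 − rank ∂_1 = 6 − 5 = 1, and the invariant factors of ∂_1 are all 1, so H_0 ≅ Z.
  H_1: rank ker ∂_1 − rank ∂_2 = (12 − 5) − 6 = 1, and the invariant factors of ∂_2 are all 1, so H_1 ≅ Z.
  H_2: rank ker ∂_2 − rank ∂_3 = (6 − 6) − 0 = 0, and there is no ∂_3, so H_2 ≅ 0.

As a check, the Euler characteristic is 6 − 12 + 6 = 0, which agrees with 1 − 1 + 0 = 0.
(K is a triangulation of the cylinder S^1 x I.)

Hence the Betti numbers are b_0 = 1, b_1 = 1, b_2 = 0.

b_0 = 1, b_1 = 1, b_2 = 0.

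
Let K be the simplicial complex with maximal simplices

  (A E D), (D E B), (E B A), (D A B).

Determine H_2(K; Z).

Take the total order A < B < D < E on the vertex set. Then K (dimension 2) consists of the simplices:

  0-simplices (4): A, B, D, E
  1-simplices (6): AB, AD, AE, BD, BE, DE
  2-simplices (4): ABD, ABE, ADE, BDE

giving chain groups C_0 ≅ Z^4, C_1 ≅ Z^6, C_2 ≅ Z^4.

The boundary map ∂_1: C_1 → C_0 maps an edge to its endpoints' difference, ∂[p,q] = q − p.
As a 4×6 matrix over Z this has rank 3, with invariant factors (1,1,1).

∂_2: C_2 → C_1 sends each 2-simplex [p,q,r] to [q,r] − [p,r] + [p,q]. For instance
  ∂ABE = BE − AE + AB,
  ∂ADE = DE − AE + AD.
The 6×4 boundary matrix has rank 3 and Smith normal form diag(1,1,1).

Now H_k = ker ∂_k / im ∂_{k+1}, so:

  H_2: rank ker ∂_2 − rank ∂_3 = (4 − 3) − 0 = 1, and there is no ∂_3, so H_2 ≅ Z.

(K is a triangulation of the 2-sphere S^2.)

H_2 = Z.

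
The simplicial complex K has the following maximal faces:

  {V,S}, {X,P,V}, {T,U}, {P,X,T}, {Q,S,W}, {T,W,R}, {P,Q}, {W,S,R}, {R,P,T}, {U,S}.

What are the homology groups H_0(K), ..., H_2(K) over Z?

H_0 ≅ Z,  H_1 ≅ Z^3,  H_2 = 0.

Order the vertices as P < Q < R < S < T < U < V < W < X. Listing each simplex with vertices in this order, K has dimension 2 with simplices:

  0-simplices (9): P, Q, R, S, T, U, V, W, X
  1-simplices (17): PQ, PR, PT, PV, PX, QS, QW, RS, RT, RW, SU, SV, SW, TU, TW, TX, VX
  2-simplices (6): PRT, PTX, PVX, QSW, RSW, RTW

so the chain groups are C_0 ≅ Z^9, C_1 ≅ Z^17, C_2 ≅ Z^6.

The boundary map ∂_1: C_1 → C_0 maps an edge to its endpoints' difference, ∂[p,q] = q − p.
This gives a 9×17 integer matrix of rank 8; reducing to Smith normal form yields diagonal entries (1,1,1,1,1,1,1,1).

Boundary ∂_2: C_2 → C_1 acts by ∂[p,q,r] = [q,r] − [p,r] + [p,q]. For instance
  ∂QSW = SW − QW + QS,
  ∂RTW = TW − RW + RT.
This gives a 17×6 integer matrix of rank 6; reducing to Smith normal form yields diagonal entries (1,1,1,1,1,1).

Computing H_k = (kernel of ∂_k) / (image of ∂_{k+1}):

  H_0: rank C_0 − rank ∂_1 = 9 − 8 = 1, and the invariant factors of ∂_1 are all 1, so H_0 ≅ Z.
  H_1: rank ker ∂_1 − rank ∂_2 = (17 − 8) − 6 = 3, and the invariant factors of ∂_2 are all 1, so H_1 ≅ Z^3.
  H_2: rank ker ∂_2 − rank ∂_3 = (6 − 6) − 0 = 0, and there is no ∂_3, so H_2 ≅ 0.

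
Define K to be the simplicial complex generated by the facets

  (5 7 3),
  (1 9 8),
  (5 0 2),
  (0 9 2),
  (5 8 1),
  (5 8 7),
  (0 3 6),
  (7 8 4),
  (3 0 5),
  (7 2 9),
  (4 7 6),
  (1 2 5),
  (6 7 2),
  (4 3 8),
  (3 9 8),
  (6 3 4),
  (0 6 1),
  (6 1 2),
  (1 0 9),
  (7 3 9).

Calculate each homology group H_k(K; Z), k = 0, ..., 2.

Take the total order 0 < 1 < 2 < 3 < 4 < 5 < 6 < 7 < 8 < 9 on the vertex set. Then K (dimension 2) consists of the simplices:

  0-simplices (10): [0], [1], [2], [3], [4], [5], [6], [7], [8], [9]
  1-simplices (30): (30 of them)
  2-simplices (20): (20 of them)

so the chain groups are C_0 ≅ Z^10, C_1 ≅ Z^30, C_2 ≅ Z^20.

The boundary map ∂_1: C_1 → C_0 sends each edge [p,q] (with p < q) to q − p.
The 10×30 boundary matrix has rank 9 and Smith normal form diag(1,1,1,1,1,1,1,1,1).

∂_2: C_2 → C_1 maps a triangle to the signed sum of its edges. For instance
  ∂[4,7,8] = [7,8] − [4,8] + [4,7],
  ∂[3,4,6] = [4,6] − [3,6] + [3,4].
The 30×20 boundary matrix has rank 20 and Smith normal form diag(1,1,1,1,1,1,1,1,1,1,1,1,1,1,1,1,1,1,1,2).

Now H_k = ker ∂_k / im ∂_{k+1}, so:

  H_0: rank C_0 − rank ∂_1 = 10 − 9 = 1, and the invariant factors of ∂_1 are all 1, so H_0 ≅ Z.
  H_1: rank ker ∂_1 − rank ∂_2 = (30 − 9) − 20 = 1, and ∂_2 has invariant factor 2 > 1, so H_1 ≅ Z × Z/2.
  H_2: rank ker ∂_2 − rank ∂_3 = (20 − 20) − 0 = 0, and there is no ∂_3, so H_2 ≅ 0.

As a check, the Euler characteristic is 10 − 30 + 20 = 0, which agrees with 1 − 1 + 0 = 0.

H_0 = Z,  H_1 = Z × Z/2,  H_2 = 0.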